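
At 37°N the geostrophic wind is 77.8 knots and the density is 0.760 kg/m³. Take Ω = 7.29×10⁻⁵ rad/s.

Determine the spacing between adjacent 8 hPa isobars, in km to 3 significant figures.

Coriolis parameter at 37°N:
f = 2Ω sin φ = 2 × 7.29×10⁻⁵ × sin 37° = 8.77×10⁻⁵ s⁻¹
Wind speed in SI: 77.8 knots = 40.0 m/s
Geostrophic balance rearranged: |∂P/∂n| = f ρ V_g
|∂P/∂n| = 8.77×10⁻⁵ × 0.760 × 40.0 = 2.67×10⁻³ Pa/m
Isobar spacing: Δn = ΔP/|∂P/∂n| = 800 Pa / 2.67×10⁻³ Pa/m = 299735 m ≈ 300 km

300 km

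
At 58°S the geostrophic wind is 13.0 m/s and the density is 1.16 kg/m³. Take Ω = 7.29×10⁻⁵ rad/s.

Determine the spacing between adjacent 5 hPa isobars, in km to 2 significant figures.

Coriolis parameter at 58°S:
f = 2Ω sin φ = 2 × 7.29×10⁻⁵ × sin 58° = 1.24×10⁻⁴ s⁻¹
Geostrophic balance rearranged: |∂P/∂n| = f ρ V_g
|∂P/∂n| = 1.24×10⁻⁴ × 1.16 × 13.0 = 1.86×10⁻³ Pa/m
Isobar spacing: Δn = ΔP/|∂P/∂n| = 500 Pa / 1.86×10⁻³ Pa/m = 268158 m ≈ 270 km

270 km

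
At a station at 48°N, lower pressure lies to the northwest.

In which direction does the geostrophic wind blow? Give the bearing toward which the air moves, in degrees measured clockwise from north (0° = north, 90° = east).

The pressure-gradient force points toward the northwest (bearing 315°).
Geostrophic balance: in the Northern Hemisphere the Coriolis force deflects motion to the right, so the geostrophic wind blows 90° to the right of the pressure-gradient force (low pressure on the left).
Rotating 315° by 90° clockwise gives 045° — the wind blows toward the northeast.

045°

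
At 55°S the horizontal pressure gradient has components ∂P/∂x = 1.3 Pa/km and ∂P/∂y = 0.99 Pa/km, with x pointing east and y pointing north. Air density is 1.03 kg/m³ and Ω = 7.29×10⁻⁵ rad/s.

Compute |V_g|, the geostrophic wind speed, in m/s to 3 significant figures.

13.3 m/s

Coriolis parameter at 55°S:
f = 2Ω sin φ = 2 × 7.29×10⁻⁵ × sin 55° = 1.19×10⁻⁴ s⁻¹
In the Southern Hemisphere f is negative: f = −1.19×10⁻⁴ s⁻¹.
Component geostrophic relations (x east, y north):
u_g = −(1/(fρ)) ∂P/∂y,  v_g = (1/(fρ)) ∂P/∂x
u_g = −(0.99×10⁻³)/(−1.19×10⁻⁴ × 1.03) = 8.05 m/s;  v_g = (1.3×10⁻³)/(−1.19×10⁻⁴ × 1.03) = −10.6 m/s
|V_g| = √(u_g² + v_g²) = 13.3 m/s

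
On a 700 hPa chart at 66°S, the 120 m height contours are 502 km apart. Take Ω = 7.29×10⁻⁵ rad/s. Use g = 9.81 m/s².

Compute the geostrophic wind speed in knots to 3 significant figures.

34.2 knots

Coriolis parameter at 66°S:
f = 2Ω sin φ = 2 × 7.29×10⁻⁵ × sin 66° = 1.33×10⁻⁴ s⁻¹
Height gradient: |∂Z/∂n| = 120 m / 502000 m = 2.39×10⁻⁴
On a pressure surface, geostrophic balance gives V_g = (g/f)|∂Z/∂n|:
V_g = 9.81 × 2.39×10⁻⁴ / 1.33×10⁻⁴ = 17.6 m/s
Converting: 17.6 m/s × 1.944 = 34.2 knots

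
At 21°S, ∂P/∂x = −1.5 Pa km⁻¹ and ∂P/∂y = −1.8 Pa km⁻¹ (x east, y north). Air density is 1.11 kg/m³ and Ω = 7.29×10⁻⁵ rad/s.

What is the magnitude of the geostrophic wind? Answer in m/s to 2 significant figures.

40 m/s

Coriolis parameter at 21°S:
f = 2Ω sin φ = 2 × 7.29×10⁻⁵ × sin 21° = 5.23×10⁻⁵ s⁻¹
In the Southern Hemisphere f is negative: f = −5.23×10⁻⁵ s⁻¹.
Component geostrophic relations (x east, y north):
u_g = −(1/(fρ)) ∂P/∂y,  v_g = (1/(fρ)) ∂P/∂x
u_g = −(−1.8×10⁻³)/(−5.23×10⁻⁵ × 1.11) = −31.0 m/s;  v_g = (−1.5×10⁻³)/(−5.23×10⁻⁵ × 1.11) = 25.9 m/s
|V_g| = √(u_g² + v_g²) = 40.4 m/s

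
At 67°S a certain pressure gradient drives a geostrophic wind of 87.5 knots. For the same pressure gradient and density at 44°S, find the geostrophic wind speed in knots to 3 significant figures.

With the same pressure gradient and density, V_g ∝ 1/f ∝ 1/sin φ.
V₂ = V₁ · sin φ₁ / sin φ₂ = 87.5 × sin 67° / sin 44°
V₂ = 87.5 × 0.9205/0.6947 = 116 knots

116 knots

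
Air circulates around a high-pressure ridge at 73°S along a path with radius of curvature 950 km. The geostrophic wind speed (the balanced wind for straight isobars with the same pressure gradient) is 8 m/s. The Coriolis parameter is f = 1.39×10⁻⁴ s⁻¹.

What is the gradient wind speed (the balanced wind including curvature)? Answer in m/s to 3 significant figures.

8.55 m/s

Around a high, pressure-gradient force acts outward with centrifugal, so Coriolis balances both:
fV = (1/ρ)|∂P/∂n| + V²/R  →  V² − fR·V + fR·V_g = 0
With fR = 1.39×10⁻⁴ × 950×10³ m = 132 m/s:
V = [fR − √((fR)² − 4 fR V_g)]/2 = [132 − √(132² − 4×132×8)]/2 = 8.55 m/s
Supergeostrophic (V > V_g = 8 m/s), as expected around a high.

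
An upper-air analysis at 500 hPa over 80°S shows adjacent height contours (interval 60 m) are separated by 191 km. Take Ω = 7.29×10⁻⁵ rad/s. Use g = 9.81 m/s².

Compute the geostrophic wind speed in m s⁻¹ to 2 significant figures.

21 m s⁻¹

Coriolis parameter at 80°S:
f = 2Ω sin φ = 2 × 7.29×10⁻⁵ × sin 80° = 1.44×10⁻⁴ s⁻¹
Height gradient: |∂Z/∂n| = 60 m / 191000 m = 3.14×10⁻⁴
On a pressure surface, geostrophic balance gives V_g = (g/f)|∂Z/∂n|:
V_g = 9.81 × 3.14×10⁻⁴ / 1.44×10⁻⁴ = 21.5 m/s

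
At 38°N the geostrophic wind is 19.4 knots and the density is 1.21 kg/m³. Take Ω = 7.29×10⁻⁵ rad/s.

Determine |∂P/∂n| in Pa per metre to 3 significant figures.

1.08×10⁻³ Pa/m

Coriolis parameter at 38°N:
f = 2Ω sin φ = 2 × 7.29×10⁻⁵ × sin 38° = 8.98×10⁻⁵ s⁻¹
Wind speed in SI: 19.4 knots = 9.98 m/s
Geostrophic balance rearranged: |∂P/∂n| = f ρ V_g
|∂P/∂n| = 8.98×10⁻⁵ × 1.21 × 9.98 = 1.08×10⁻³ Pa/m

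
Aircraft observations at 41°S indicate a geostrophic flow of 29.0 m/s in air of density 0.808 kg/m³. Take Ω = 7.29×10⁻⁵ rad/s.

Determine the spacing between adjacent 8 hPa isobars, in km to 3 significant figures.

Coriolis parameter at 41°S:
f = 2Ω sin φ = 2 × 7.29×10⁻⁵ × sin 41° = 9.57×10⁻⁵ s⁻¹
Geostrophic balance rearranged: |∂P/∂n| = f ρ V_g
|∂P/∂n| = 9.57×10⁻⁵ × 0.808 × 29.0 = 2.24×10⁻³ Pa/m
Isobar spacing: Δn = ΔP/|∂P/∂n| = 800 Pa / 2.24×10⁻³ Pa/m = 356928 m ≈ 357 km

357 km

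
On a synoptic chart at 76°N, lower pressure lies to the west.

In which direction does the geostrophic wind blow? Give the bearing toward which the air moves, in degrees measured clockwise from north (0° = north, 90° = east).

The pressure-gradient force points toward the west (bearing 270°).
Geostrophic balance: in the Northern Hemisphere the Coriolis force deflects motion to the right, so the geostrophic wind blows 90° to the right of the pressure-gradient force (low pressure on the left).
Rotating 270° by 90° clockwise gives 000° — the wind blows toward the north.

000°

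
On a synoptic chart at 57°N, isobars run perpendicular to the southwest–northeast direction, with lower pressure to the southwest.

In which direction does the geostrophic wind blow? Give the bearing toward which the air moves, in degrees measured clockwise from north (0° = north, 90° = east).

The pressure-gradient force points toward the southwest (bearing 225°).
Geostrophic balance: in the Northern Hemisphere the Coriolis force deflects motion to the right, so the geostrophic wind blows 90° to the right of the pressure-gradient force (low pressure on the left).
Rotating 225° by 90° clockwise gives 315° — the wind blows toward the northwest.

315°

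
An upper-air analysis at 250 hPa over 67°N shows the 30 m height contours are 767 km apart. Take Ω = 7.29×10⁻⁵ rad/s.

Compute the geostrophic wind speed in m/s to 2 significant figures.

Coriolis parameter at 67°N:
f = 2Ω sin φ = 2 × 7.29×10⁻⁵ × sin 67° = 1.34×10⁻⁴ s⁻¹
Height gradient: |∂Z/∂n| = 30 m / 767000 m = 3.91×10⁻⁵
On a pressure surface, geostrophic balance gives V_g = (g/f)|∂Z/∂n|:
V_g = 9.81 × 3.91×10⁻⁵ / 1.34×10⁻⁴ = 2.86 m/s

2.9 m/s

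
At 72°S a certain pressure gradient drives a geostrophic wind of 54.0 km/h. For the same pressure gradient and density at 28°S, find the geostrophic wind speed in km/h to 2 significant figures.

110 km/h

With the same pressure gradient and density, V_g ∝ 1/f ∝ 1/sin φ.
V₂ = V₁ · sin φ₁ / sin φ₂ = 54.0 × sin 72° / sin 28°
V₂ = 54.0 × 0.9511/0.4695 = 110 km/h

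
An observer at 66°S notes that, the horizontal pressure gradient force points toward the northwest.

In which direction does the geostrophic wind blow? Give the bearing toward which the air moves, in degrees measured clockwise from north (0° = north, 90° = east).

225°

The pressure-gradient force points toward the northwest (bearing 315°).
Geostrophic balance: in the Southern Hemisphere the Coriolis force deflects motion to the left, so the geostrophic wind blows 90° to the left of the pressure-gradient force (low pressure on the right).
Rotating 315° by 90° counterclockwise gives 225° — the wind blows toward the southwest.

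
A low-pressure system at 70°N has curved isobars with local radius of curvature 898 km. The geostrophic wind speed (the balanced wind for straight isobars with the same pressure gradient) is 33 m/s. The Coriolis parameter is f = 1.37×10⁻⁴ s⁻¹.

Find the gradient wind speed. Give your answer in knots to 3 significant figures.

52.6 knots

Around a low, centrifugal force acts outward with Coriolis, so pressure-gradient force balances both:
(1/ρ)|∂P/∂n| = fV + V²/R  →  V² + fR·V − fR·V_g = 0
With fR = 1.37×10⁻⁴ × 898×10³ m = 123 m/s:
V = [−fR + √((fR)² + 4 fR V_g)]/2 = [−123 + √(123² + 4×123×33)]/2 = 27.1 m/s
Subgeostrophic (V < V_g = 33 m/s), as expected around a low.
Converting: 27.1 m/s × 1.944 = 52.6 knots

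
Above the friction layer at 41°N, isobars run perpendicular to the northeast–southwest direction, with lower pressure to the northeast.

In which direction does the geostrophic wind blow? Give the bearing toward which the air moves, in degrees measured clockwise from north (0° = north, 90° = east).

The pressure-gradient force points toward the northeast (bearing 045°).
Geostrophic balance: in the Northern Hemisphere the Coriolis force deflects motion to the right, so the geostrophic wind blows 90° to the right of the pressure-gradient force (low pressure on the left).
Rotating 045° by 90° clockwise gives 135° — the wind blows toward the southeast.

135°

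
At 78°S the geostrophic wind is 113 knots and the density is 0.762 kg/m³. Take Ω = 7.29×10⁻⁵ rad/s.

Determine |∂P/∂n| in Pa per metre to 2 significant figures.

6.3×10⁻³ Pa/m

Coriolis parameter at 78°S:
f = 2Ω sin φ = 2 × 7.29×10⁻⁵ × sin 78° = 1.43×10⁻⁴ s⁻¹
Wind speed in SI: 113 knots = 58.1 m/s
Geostrophic balance rearranged: |∂P/∂n| = f ρ V_g
|∂P/∂n| = 1.43×10⁻⁴ × 0.762 × 58.1 = 6.32×10⁻³ Pa/m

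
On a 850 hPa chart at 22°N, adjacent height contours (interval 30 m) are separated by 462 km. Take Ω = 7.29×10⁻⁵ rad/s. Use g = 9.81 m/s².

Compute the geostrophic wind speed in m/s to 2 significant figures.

12 m/s

Coriolis parameter at 22°N:
f = 2Ω sin φ = 2 × 7.29×10⁻⁵ × sin 22° = 5.46×10⁻⁵ s⁻¹
Height gradient: |∂Z/∂n| = 30 m / 462000 m = 6.49×10⁻⁵
On a pressure surface, geostrophic balance gives V_g = (g/f)|∂Z/∂n|:
V_g = 9.81 × 6.49×10⁻⁵ / 5.46×10⁻⁵ = 11.7 m/s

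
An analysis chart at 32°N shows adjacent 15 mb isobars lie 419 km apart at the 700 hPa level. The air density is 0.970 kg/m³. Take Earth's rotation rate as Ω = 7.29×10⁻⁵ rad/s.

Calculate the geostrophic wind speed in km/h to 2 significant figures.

170 km/h

Coriolis parameter at 32°N:
f = 2Ω sin φ = 2 × 7.29×10⁻⁵ × sin 32° = 7.73×10⁻⁵ s⁻¹
Pressure gradient: |∂P/∂n| = 1500 Pa / 419000 m = 3.58×10⁻³ Pa/m
Geostrophic balance (pressure-gradient force = Coriolis force):
V_g = (1/(fρ)) |∂P/∂n| = 3.58×10⁻³ / (7.73×10⁻⁵ × 0.970) = 47.8 m/s
Converting: 47.8 m/s × 3.6 = 170 km/h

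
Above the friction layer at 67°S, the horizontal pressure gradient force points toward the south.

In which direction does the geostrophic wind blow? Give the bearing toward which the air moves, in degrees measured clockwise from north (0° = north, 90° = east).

090°

The pressure-gradient force points toward the south (bearing 180°).
Geostrophic balance: in the Southern Hemisphere the Coriolis force deflects motion to the left, so the geostrophic wind blows 90° to the left of the pressure-gradient force (low pressure on the right).
Rotating 180° by 90° counterclockwise gives 090° — the wind blows toward the east.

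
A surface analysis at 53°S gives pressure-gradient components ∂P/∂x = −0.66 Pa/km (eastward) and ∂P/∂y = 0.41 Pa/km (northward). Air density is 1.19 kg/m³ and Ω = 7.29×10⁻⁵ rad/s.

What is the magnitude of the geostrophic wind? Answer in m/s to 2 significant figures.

5.6 m/s

Coriolis parameter at 53°S:
f = 2Ω sin φ = 2 × 7.29×10⁻⁵ × sin 53° = 1.16×10⁻⁴ s⁻¹
In the Southern Hemisphere f is negative: f = −1.16×10⁻⁴ s⁻¹.
Component geostrophic relations (x east, y north):
u_g = −(1/(fρ)) ∂P/∂y,  v_g = (1/(fρ)) ∂P/∂x
u_g = −(0.41×10⁻³)/(−1.16×10⁻⁴ × 1.19) = 2.96 m/s;  v_g = (−0.66×10⁻³)/(−1.16×10⁻⁴ × 1.19) = 4.76 m/s
|V_g| = √(u_g² + v_g²) = 5.61 m/s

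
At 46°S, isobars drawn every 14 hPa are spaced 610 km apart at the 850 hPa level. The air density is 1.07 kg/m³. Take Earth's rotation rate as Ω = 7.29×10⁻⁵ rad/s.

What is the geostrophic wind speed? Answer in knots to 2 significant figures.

Coriolis parameter at 46°S:
f = 2Ω sin φ = 2 × 7.29×10⁻⁵ × sin 46° = 1.05×10⁻⁴ s⁻¹
Pressure gradient: |∂P/∂n| = 1400 Pa / 610000 m = 2.30×10⁻³ Pa/m
Geostrophic balance (pressure-gradient force = Coriolis force):
V_g = (1/(fρ)) |∂P/∂n| = 2.30×10⁻³ / (1.05×10⁻⁴ × 1.07) = 20.5 m/s
Converting: 20.5 m/s × 1.944 = 40 knots

40 knots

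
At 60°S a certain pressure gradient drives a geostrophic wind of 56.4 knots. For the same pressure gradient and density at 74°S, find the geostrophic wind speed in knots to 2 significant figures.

51 knots

With the same pressure gradient and density, V_g ∝ 1/f ∝ 1/sin φ.
V₂ = V₁ · sin φ₁ / sin φ₂ = 56.4 × sin 60° / sin 74°
V₂ = 56.4 × 0.8660/0.9613 = 51 knots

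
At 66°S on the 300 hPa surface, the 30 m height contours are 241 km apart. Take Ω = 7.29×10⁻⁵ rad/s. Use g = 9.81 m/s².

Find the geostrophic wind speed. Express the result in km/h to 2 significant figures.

Coriolis parameter at 66°S:
f = 2Ω sin φ = 2 × 7.29×10⁻⁵ × sin 66° = 1.33×10⁻⁴ s⁻¹
Height gradient: |∂Z/∂n| = 30 m / 241000 m = 1.24×10⁻⁴
On a pressure surface, geostrophic balance gives V_g = (g/f)|∂Z/∂n|:
V_g = 9.81 × 1.24×10⁻⁴ / 1.33×10⁻⁴ = 9.17 m/s
Converting: 9.17 m/s × 3.6 = 33 km/h

33 km/h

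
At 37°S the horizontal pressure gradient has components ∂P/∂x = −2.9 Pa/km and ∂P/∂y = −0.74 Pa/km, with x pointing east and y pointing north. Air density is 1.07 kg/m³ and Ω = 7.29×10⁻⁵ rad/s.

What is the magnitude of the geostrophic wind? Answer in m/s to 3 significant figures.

Coriolis parameter at 37°S:
f = 2Ω sin φ = 2 × 7.29×10⁻⁵ × sin 37° = 8.77×10⁻⁵ s⁻¹
In the Southern Hemisphere f is negative: f = −8.77×10⁻⁵ s⁻¹.
Component geostrophic relations (x east, y north):
u_g = −(1/(fρ)) ∂P/∂y,  v_g = (1/(fρ)) ∂P/∂x
u_g = −(−0.74×10⁻³)/(−8.77×10⁻⁵ × 1.07) = −7.88 m/s;  v_g = (−2.9×10⁻³)/(−8.77×10⁻⁵ × 1.07) = 30.9 m/s
|V_g| = √(u_g² + v_g²) = 31.9 m/s

31.9 m/s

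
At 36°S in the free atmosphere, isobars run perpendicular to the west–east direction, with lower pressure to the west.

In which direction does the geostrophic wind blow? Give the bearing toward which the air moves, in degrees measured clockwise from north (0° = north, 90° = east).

The pressure-gradient force points toward the west (bearing 270°).
Geostrophic balance: in the Southern Hemisphere the Coriolis force deflects motion to the left, so the geostrophic wind blows 90° to the left of the pressure-gradient force (low pressure on the right).
Rotating 270° by 90° counterclockwise gives 180° — the wind blows toward the south.

180°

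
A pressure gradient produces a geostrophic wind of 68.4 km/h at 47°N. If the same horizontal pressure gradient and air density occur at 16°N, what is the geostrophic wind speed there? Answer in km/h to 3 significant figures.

With the same pressure gradient and density, V_g ∝ 1/f ∝ 1/sin φ.
V₂ = V₁ · sin φ₁ / sin φ₂ = 68.4 × sin 47° / sin 16°
V₂ = 68.4 × 0.7314/0.2756 = 181 km/h

181 km/h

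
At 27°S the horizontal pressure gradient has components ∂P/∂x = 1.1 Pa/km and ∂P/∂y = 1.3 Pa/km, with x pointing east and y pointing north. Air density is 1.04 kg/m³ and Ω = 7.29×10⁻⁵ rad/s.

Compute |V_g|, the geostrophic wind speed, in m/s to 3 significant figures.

Coriolis parameter at 27°S:
f = 2Ω sin φ = 2 × 7.29×10⁻⁵ × sin 27° = 6.62×10⁻⁵ s⁻¹
In the Southern Hemisphere f is negative: f = −6.62×10⁻⁵ s⁻¹.
Component geostrophic relations (x east, y north):
u_g = −(1/(fρ)) ∂P/∂y,  v_g = (1/(fρ)) ∂P/∂x
u_g = −(1.3×10⁻³)/(−6.62×10⁻⁵ × 1.04) = 18.9 m/s;  v_g = (1.1×10⁻³)/(−6.62×10⁻⁵ × 1.04) = −16.0 m/s
|V_g| = √(u_g² + v_g²) = 24.7 m/s

24.7 m/s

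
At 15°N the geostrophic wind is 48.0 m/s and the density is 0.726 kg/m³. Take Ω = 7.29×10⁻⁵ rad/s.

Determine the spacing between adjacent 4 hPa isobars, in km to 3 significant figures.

Coriolis parameter at 15°N:
f = 2Ω sin φ = 2 × 7.29×10⁻⁵ × sin 15° = 3.77×10⁻⁵ s⁻¹
Geostrophic balance rearranged: |∂P/∂n| = f ρ V_g
|∂P/∂n| = 3.77×10⁻⁵ × 0.726 × 48.0 = 1.32×10⁻³ Pa/m
Isobar spacing: Δn = ΔP/|∂P/∂n| = 400 Pa / 1.32×10⁻³ Pa/m = 304178 m ≈ 304 km

304 km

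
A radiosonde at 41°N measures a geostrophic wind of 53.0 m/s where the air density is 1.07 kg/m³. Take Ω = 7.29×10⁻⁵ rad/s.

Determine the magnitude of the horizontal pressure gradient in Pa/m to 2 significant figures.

5.4×10⁻³ Pa/m

Coriolis parameter at 41°N:
f = 2Ω sin φ = 2 × 7.29×10⁻⁵ × sin 41° = 9.57×10⁻⁵ s⁻¹
Geostrophic balance rearranged: |∂P/∂n| = f ρ V_g
|∂P/∂n| = 9.57×10⁻⁵ × 1.07 × 53.0 = 5.42×10⁻³ Pa/m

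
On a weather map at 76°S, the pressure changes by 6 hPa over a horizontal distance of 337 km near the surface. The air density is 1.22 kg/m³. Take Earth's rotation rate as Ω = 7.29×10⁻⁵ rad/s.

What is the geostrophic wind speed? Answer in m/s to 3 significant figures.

Coriolis parameter at 76°S:
f = 2Ω sin φ = 2 × 7.29×10⁻⁵ × sin 76° = 1.41×10⁻⁴ s⁻¹
Pressure gradient: |∂P/∂n| = 600 Pa / 337000 m = 1.78×10⁻³ Pa/m
Geostrophic balance (pressure-gradient force = Coriolis force):
V_g = (1/(fρ)) |∂P/∂n| = 1.78×10⁻³ / (1.41×10⁻⁴ × 1.22) = 10.3 m/s

10.3 m/s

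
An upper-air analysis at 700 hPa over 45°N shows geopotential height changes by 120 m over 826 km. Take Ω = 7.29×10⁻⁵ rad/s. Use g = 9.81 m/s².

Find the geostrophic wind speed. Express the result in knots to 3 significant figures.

Coriolis parameter at 45°N:
f = 2Ω sin φ = 2 × 7.29×10⁻⁵ × sin 45° = 1.03×10⁻⁴ s⁻¹
Height gradient: |∂Z/∂n| = 120 m / 826000 m = 1.45×10⁻⁴
On a pressure surface, geostrophic balance gives V_g = (g/f)|∂Z/∂n|:
V_g = 9.81 × 1.45×10⁻⁴ / 1.03×10⁻⁴ = 13.8 m/s
Converting: 13.8 m/s × 1.944 = 26.9 knots

26.9 knots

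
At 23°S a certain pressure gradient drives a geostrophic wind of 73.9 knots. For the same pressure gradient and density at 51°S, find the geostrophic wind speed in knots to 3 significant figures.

With the same pressure gradient and density, V_g ∝ 1/f ∝ 1/sin φ.
V₂ = V₁ · sin φ₁ / sin φ₂ = 73.9 × sin 23° / sin 51°
V₂ = 73.9 × 0.3907/0.7771 = 37.2 knots

37.2 knots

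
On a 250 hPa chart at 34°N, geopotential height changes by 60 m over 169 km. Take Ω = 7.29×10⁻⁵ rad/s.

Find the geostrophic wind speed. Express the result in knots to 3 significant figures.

Coriolis parameter at 34°N:
f = 2Ω sin φ = 2 × 7.29×10⁻⁵ × sin 34° = 8.15×10⁻⁵ s⁻¹
Height gradient: |∂Z/∂n| = 60 m / 169000 m = 3.55×10⁻⁴
On a pressure surface, geostrophic balance gives V_g = (g/f)|∂Z/∂n|:
V_g = 9.81 × 3.55×10⁻⁴ / 8.15×10⁻⁵ = 42.7 m/s
Converting: 42.7 m/s × 1.944 = 83.0 knots

83.0 knots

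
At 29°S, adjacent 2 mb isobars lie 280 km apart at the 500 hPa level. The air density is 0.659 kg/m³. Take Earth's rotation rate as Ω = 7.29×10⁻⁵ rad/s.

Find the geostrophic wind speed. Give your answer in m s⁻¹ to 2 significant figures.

15 m s⁻¹

Coriolis parameter at 29°S:
f = 2Ω sin φ = 2 × 7.29×10⁻⁵ × sin 29° = 7.07×10⁻⁵ s⁻¹
Pressure gradient: |∂P/∂n| = 200 Pa / 280000 m = 7.14×10⁻⁴ Pa/m
Geostrophic balance (pressure-gradient force = Coriolis force):
V_g = (1/(fρ)) |∂P/∂n| = 7.14×10⁻⁴ / (7.07×10⁻⁵ × 0.659) = 15.3 m/s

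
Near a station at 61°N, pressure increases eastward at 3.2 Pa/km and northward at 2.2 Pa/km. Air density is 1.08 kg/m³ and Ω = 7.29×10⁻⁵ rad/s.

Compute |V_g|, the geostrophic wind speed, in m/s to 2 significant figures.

28 m/s

Coriolis parameter at 61°N:
f = 2Ω sin φ = 2 × 7.29×10⁻⁵ × sin 61° = 1.28×10⁻⁴ s⁻¹
Component geostrophic relations (x east, y north):
u_g = −(1/(fρ)) ∂P/∂y,  v_g = (1/(fρ)) ∂P/∂x
u_g = −(2.2×10⁻³)/(1.28×10⁻⁴ × 1.08) = −16.0 m/s;  v_g = (3.2×10⁻³)/(1.28×10⁻⁴ × 1.08) = 23.2 m/s
|V_g| = √(u_g² + v_g²) = 28.2 m/s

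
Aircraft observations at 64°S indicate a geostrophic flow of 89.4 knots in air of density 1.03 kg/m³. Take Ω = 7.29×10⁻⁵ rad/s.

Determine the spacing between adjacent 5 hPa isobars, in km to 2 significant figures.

Coriolis parameter at 64°S:
f = 2Ω sin φ = 2 × 7.29×10⁻⁵ × sin 64° = 1.31×10⁻⁴ s⁻¹
Wind speed in SI: 89.4 knots = 46.0 m/s
Geostrophic balance rearranged: |∂P/∂n| = f ρ V_g
|∂P/∂n| = 1.31×10⁻⁴ × 1.03 × 46.0 = 6.21×10⁻³ Pa/m
Isobar spacing: Δn = ΔP/|∂P/∂n| = 500 Pa / 6.21×10⁻³ Pa/m = 80545 m ≈ 81 km

81 km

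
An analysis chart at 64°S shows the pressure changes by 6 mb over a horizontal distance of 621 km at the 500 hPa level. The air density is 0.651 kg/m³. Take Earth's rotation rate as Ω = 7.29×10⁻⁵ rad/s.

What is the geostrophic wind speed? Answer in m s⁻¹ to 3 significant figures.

Coriolis parameter at 64°S:
f = 2Ω sin φ = 2 × 7.29×10⁻⁵ × sin 64° = 1.31×10⁻⁴ s⁻¹
Pressure gradient: |∂P/∂n| = 600 Pa / 621000 m = 9.66×10⁻⁴ Pa/m
Geostrophic balance (pressure-gradient force = Coriolis force):
V_g = (1/(fρ)) |∂P/∂n| = 9.66×10⁻⁴ / (1.31×10⁻⁴ × 0.651) = 11.3 m/s

11.3 m s⁻¹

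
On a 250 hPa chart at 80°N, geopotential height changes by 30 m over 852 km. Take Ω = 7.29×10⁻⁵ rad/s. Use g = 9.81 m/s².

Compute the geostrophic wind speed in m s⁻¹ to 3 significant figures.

2.41 m s⁻¹

Coriolis parameter at 80°N:
f = 2Ω sin φ = 2 × 7.29×10⁻⁵ × sin 80° = 1.44×10⁻⁴ s⁻¹
Height gradient: |∂Z/∂n| = 30 m / 852000 m = 3.52×10⁻⁵
On a pressure surface, geostrophic balance gives V_g = (g/f)|∂Z/∂n|:
V_g = 9.81 × 3.52×10⁻⁵ / 1.44×10⁻⁴ = 2.41 m/s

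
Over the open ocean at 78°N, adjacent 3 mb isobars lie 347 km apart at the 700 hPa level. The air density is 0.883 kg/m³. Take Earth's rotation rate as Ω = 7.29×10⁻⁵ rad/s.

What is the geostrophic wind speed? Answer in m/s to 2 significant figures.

6.9 m/s

Coriolis parameter at 78°N:
f = 2Ω sin φ = 2 × 7.29×10⁻⁵ × sin 78° = 1.43×10⁻⁴ s⁻¹
Pressure gradient: |∂P/∂n| = 300 Pa / 347000 m = 8.65×10⁻⁴ Pa/m
Geostrophic balance (pressure-gradient force = Coriolis force):
V_g = (1/(fρ)) |∂P/∂n| = 8.65×10⁻⁴ / (1.43×10⁻⁴ × 0.883) = 6.87 m/s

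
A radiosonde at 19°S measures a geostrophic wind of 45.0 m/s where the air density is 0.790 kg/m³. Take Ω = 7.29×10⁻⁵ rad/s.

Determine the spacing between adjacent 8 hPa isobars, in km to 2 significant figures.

470 km

Coriolis parameter at 19°S:
f = 2Ω sin φ = 2 × 7.29×10⁻⁵ × sin 19° = 4.75×10⁻⁵ s⁻¹
Geostrophic balance rearranged: |∂P/∂n| = f ρ V_g
|∂P/∂n| = 4.75×10⁻⁵ × 0.790 × 45.0 = 1.69×10⁻³ Pa/m
Isobar spacing: Δn = ΔP/|∂P/∂n| = 800 Pa / 1.69×10⁻³ Pa/m = 474079 m ≈ 470 km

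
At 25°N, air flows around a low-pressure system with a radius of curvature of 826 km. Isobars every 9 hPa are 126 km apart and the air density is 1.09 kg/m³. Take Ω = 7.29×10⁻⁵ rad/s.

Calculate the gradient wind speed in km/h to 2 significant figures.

190 km/h

Coriolis parameter at 25°N:
f = 2Ω sin φ = 2 × 7.29×10⁻⁵ × sin 25° = 6.16×10⁻⁵ s⁻¹
Pressure gradient: |∂P/∂n| = 900 Pa / 126000 m = 7.14×10⁻³ Pa/m
Geostrophic speed: V_g = |∂P/∂n|/(fρ) = 7.14×10⁻³/(6.16×10⁻⁵ × 1.09) = 106 m/s
Around a low, centrifugal force acts outward with Coriolis, so pressure-gradient force balances both:
(1/ρ)|∂P/∂n| = fV + V²/R  →  V² + fR·V − fR·V_g = 0
With fR = 6.16×10⁻⁵ × 826×10³ m = 50.9 m/s:
V = [−fR + √((fR)² + 4 fR V_g)]/2 = [−50.9 + √(50.9² + 4×50.9×106)]/2 = 52.4 m/s
Subgeostrophic (V < V_g = 106 m/s), as expected around a low.
Converting: 52.4 m/s × 3.6 = 190 km/h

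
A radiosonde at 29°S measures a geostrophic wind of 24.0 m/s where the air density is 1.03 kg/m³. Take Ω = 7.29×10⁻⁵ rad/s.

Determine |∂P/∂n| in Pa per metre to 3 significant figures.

1.75×10⁻³ Pa/m

Coriolis parameter at 29°S:
f = 2Ω sin φ = 2 × 7.29×10⁻⁵ × sin 29° = 7.07×10⁻⁵ s⁻¹
Geostrophic balance rearranged: |∂P/∂n| = f ρ V_g
|∂P/∂n| = 7.07×10⁻⁵ × 1.03 × 24.0 = 1.75×10⁻³ Pa/m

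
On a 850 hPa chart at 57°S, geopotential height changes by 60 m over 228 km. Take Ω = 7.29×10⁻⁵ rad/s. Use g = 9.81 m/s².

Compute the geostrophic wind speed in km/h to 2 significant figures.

76 km/h

Coriolis parameter at 57°S:
f = 2Ω sin φ = 2 × 7.29×10⁻⁵ × sin 57° = 1.22×10⁻⁴ s⁻¹
Height gradient: |∂Z/∂n| = 60 m / 228000 m = 2.63×10⁻⁴
On a pressure surface, geostrophic balance gives V_g = (g/f)|∂Z/∂n|:
V_g = 9.81 × 2.63×10⁻⁴ / 1.22×10⁻⁴ = 21.1 m/s
Converting: 21.1 m/s × 3.6 = 76 km/h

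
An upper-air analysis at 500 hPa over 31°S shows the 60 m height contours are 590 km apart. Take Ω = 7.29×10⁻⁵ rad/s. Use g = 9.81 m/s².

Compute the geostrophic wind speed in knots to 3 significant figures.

Coriolis parameter at 31°S:
f = 2Ω sin φ = 2 × 7.29×10⁻⁵ × sin 31° = 7.51×10⁻⁵ s⁻¹
Height gradient: |∂Z/∂n| = 60 m / 590000 m = 1.02×10⁻⁴
On a pressure surface, geostrophic balance gives V_g = (g/f)|∂Z/∂n|:
V_g = 9.81 × 1.02×10⁻⁴ / 7.51×10⁻⁵ = 13.3 m/s
Converting: 13.3 m/s × 1.944 = 25.8 knots

25.8 knots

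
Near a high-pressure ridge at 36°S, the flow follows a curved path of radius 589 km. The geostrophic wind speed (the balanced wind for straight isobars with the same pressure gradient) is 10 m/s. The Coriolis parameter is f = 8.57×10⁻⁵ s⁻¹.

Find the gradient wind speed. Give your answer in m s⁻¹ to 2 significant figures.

Around a high, pressure-gradient force acts outward with centrifugal, so Coriolis balances both:
fV = (1/ρ)|∂P/∂n| + V²/R  →  V² − fR·V + fR·V_g = 0
With fR = 8.57×10⁻⁵ × 589×10³ m = 50.5 m/s:
V = [fR − √((fR)² − 4 fR V_g)]/2 = [50.5 − √(50.5² − 4×50.5×10)]/2 = 13.7 m/s
Supergeostrophic (V > V_g = 10 m/s), as expected around a high.

14 m s⁻¹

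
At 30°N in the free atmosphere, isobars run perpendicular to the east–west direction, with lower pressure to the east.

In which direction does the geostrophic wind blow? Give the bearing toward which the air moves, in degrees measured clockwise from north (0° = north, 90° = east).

180°

The pressure-gradient force points toward the east (bearing 090°).
Geostrophic balance: in the Northern Hemisphere the Coriolis force deflects motion to the right, so the geostrophic wind blows 90° to the right of the pressure-gradient force (low pressure on the left).
Rotating 090° by 90° clockwise gives 180° — the wind blows toward the south.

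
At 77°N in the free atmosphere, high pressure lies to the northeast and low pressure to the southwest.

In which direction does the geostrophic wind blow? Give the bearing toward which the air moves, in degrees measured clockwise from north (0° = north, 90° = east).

315°

The pressure-gradient force points toward the southwest (bearing 225°).
Geostrophic balance: in the Northern Hemisphere the Coriolis force deflects motion to the right, so the geostrophic wind blows 90° to the right of the pressure-gradient force (low pressure on the left).
Rotating 225° by 90° clockwise gives 315° — the wind blows toward the northwest.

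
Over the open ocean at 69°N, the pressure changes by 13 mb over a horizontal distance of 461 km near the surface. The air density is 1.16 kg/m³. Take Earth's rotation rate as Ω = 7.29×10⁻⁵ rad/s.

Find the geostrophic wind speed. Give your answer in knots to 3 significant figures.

Coriolis parameter at 69°N:
f = 2Ω sin φ = 2 × 7.29×10⁻⁵ × sin 69° = 1.36×10⁻⁴ s⁻¹
Pressure gradient: |∂P/∂n| = 1300 Pa / 461000 m = 2.82×10⁻³ Pa/m
Geostrophic balance (pressure-gradient force = Coriolis force):
V_g = (1/(fρ)) |∂P/∂n| = 2.82×10⁻³ / (1.36×10⁻⁴ × 1.16) = 17.9 m/s
Converting: 17.9 m/s × 1.944 = 34.7 knots

34.7 knots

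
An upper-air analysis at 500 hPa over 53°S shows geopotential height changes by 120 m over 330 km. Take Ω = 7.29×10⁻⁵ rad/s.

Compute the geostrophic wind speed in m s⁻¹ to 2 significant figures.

Coriolis parameter at 53°S:
f = 2Ω sin φ = 2 × 7.29×10⁻⁵ × sin 53° = 1.16×10⁻⁴ s⁻¹
Height gradient: |∂Z/∂n| = 120 m / 330000 m = 3.64×10⁻⁴
On a pressure surface, geostrophic balance gives V_g = (g/f)|∂Z/∂n|:
V_g = 9.81 × 3.64×10⁻⁴ / 1.16×10⁻⁴ = 30.6 m/s

31 m s⁻¹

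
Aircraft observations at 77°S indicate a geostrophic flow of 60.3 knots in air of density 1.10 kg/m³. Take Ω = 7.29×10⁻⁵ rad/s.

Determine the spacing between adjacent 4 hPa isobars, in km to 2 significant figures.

83 km

Coriolis parameter at 77°S:
f = 2Ω sin φ = 2 × 7.29×10⁻⁵ × sin 77° = 1.42×10⁻⁴ s⁻¹
Wind speed in SI: 60.3 knots = 31.0 m/s
Geostrophic balance rearranged: |∂P/∂n| = f ρ V_g
|∂P/∂n| = 1.42×10⁻⁴ × 1.10 × 31.0 = 4.85×10⁻³ Pa/m
Isobar spacing: Δn = ΔP/|∂P/∂n| = 400 Pa / 4.85×10⁻³ Pa/m = 82515 m ≈ 83 km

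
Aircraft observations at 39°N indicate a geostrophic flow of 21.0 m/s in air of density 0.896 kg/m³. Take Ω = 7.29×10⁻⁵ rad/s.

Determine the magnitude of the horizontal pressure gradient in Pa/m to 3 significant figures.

1.73×10⁻³ Pa/m

Coriolis parameter at 39°N:
f = 2Ω sin φ = 2 × 7.29×10⁻⁵ × sin 39° = 9.18×10⁻⁵ s⁻¹
Geostrophic balance rearranged: |∂P/∂n| = f ρ V_g
|∂P/∂n| = 9.18×10⁻⁵ × 0.896 × 21.0 = 1.73×10⁻³ Pa/m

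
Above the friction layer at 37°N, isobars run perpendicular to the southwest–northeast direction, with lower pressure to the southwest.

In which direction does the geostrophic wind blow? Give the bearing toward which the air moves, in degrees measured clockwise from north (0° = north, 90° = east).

The pressure-gradient force points toward the southwest (bearing 225°).
Geostrophic balance: in the Northern Hemisphere the Coriolis force deflects motion to the right, so the geostrophic wind blows 90° to the right of the pressure-gradient force (low pressure on the left).
Rotating 225° by 90° clockwise gives 315° — the wind blows toward the northwest.

315°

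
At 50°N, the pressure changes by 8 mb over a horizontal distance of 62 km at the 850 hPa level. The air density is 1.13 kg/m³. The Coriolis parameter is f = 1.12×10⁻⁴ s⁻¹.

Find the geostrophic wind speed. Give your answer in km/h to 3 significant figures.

Pressure gradient: |∂P/∂n| = 800 Pa / 62000 m = 1.29×10⁻² Pa/m
Geostrophic balance (pressure-gradient force = Coriolis force):
V_g = (1/(fρ)) |∂P/∂n| = 1.29×10⁻² / (1.12×10⁻⁴ × 1.13) = 102 m/s
Converting: 102 m/s × 3.6 = 367 km/h

367 km/h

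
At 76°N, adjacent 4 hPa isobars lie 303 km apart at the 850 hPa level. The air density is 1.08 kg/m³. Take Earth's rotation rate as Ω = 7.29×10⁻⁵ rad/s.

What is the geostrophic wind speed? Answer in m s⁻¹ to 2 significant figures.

Coriolis parameter at 76°N:
f = 2Ω sin φ = 2 × 7.29×10⁻⁵ × sin 76° = 1.41×10⁻⁴ s⁻¹
Pressure gradient: |∂P/∂n| = 400 Pa / 303000 m = 1.32×10⁻³ Pa/m
Geostrophic balance (pressure-gradient force = Coriolis force):
V_g = (1/(fρ)) |∂P/∂n| = 1.32×10⁻³ / (1.41×10⁻⁴ × 1.08) = 8.64 m/s

8.6 m s⁻¹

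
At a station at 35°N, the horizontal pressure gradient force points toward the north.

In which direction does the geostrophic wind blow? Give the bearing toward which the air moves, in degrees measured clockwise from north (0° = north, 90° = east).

The pressure-gradient force points toward the north (bearing 000°).
Geostrophic balance: in the Northern Hemisphere the Coriolis force deflects motion to the right, so the geostrophic wind blows 90° to the right of the pressure-gradient force (low pressure on the left).
Rotating 000° by 90° clockwise gives 090° — the wind blows toward the east.

090°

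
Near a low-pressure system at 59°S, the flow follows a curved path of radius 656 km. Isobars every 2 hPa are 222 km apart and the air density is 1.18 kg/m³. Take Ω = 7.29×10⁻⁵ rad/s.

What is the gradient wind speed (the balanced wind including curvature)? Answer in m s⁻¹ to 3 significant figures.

Coriolis parameter at 59°S:
f = 2Ω sin φ = 2 × 7.29×10⁻⁵ × sin 59° = 1.25×10⁻⁴ s⁻¹
Pressure gradient: |∂P/∂n| = 200 Pa / 222000 m = 9.01×10⁻⁴ Pa/m
Geostrophic speed: V_g = |∂P/∂n|/(fρ) = 9.01×10⁻⁴/(1.25×10⁻⁴ × 1.18) = 6.11 m/s
Around a low, centrifugal force acts outward with Coriolis, so pressure-gradient force balances both:
(1/ρ)|∂P/∂n| = fV + V²/R  →  V² + fR·V − fR·V_g = 0
With fR = 1.25×10⁻⁴ × 656×10³ m = 82.0 m/s:
V = [−fR + √((fR)² + 4 fR V_g)]/2 = [−82.0 + √(82.0² + 4×82.0×6.11)]/2 = 5.71 m/s
Subgeostrophic (V < V_g = 6.11 m/s), as expected around a low.

5.71 m s⁻¹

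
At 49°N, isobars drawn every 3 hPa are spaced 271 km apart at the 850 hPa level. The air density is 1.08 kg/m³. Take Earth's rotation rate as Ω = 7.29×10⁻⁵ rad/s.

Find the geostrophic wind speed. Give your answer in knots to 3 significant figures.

18.1 knots

Coriolis parameter at 49°N:
f = 2Ω sin φ = 2 × 7.29×10⁻⁵ × sin 49° = 1.10×10⁻⁴ s⁻¹
Pressure gradient: |∂P/∂n| = 300 Pa / 271000 m = 1.11×10⁻³ Pa/m
Geostrophic balance (pressure-gradient force = Coriolis force):
V_g = (1/(fρ)) |∂P/∂n| = 1.11×10⁻³ / (1.10×10⁻⁴ × 1.08) = 9.32 m/s
Converting: 9.32 m/s × 1.944 = 18.1 knots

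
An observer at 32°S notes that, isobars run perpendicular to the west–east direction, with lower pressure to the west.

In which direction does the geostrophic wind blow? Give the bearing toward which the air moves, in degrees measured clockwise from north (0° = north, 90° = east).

The pressure-gradient force points toward the west (bearing 270°).
Geostrophic balance: in the Southern Hemisphere the Coriolis force deflects motion to the left, so the geostrophic wind blows 90° to the left of the pressure-gradient force (low pressure on the right).
Rotating 270° by 90° counterclockwise gives 180° — the wind blows toward the south.

180°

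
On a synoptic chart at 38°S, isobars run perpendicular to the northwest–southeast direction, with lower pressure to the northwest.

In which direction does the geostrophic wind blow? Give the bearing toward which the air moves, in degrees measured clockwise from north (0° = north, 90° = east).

225°

The pressure-gradient force points toward the northwest (bearing 315°).
Geostrophic balance: in the Southern Hemisphere the Coriolis force deflects motion to the left, so the geostrophic wind blows 90° to the left of the pressure-gradient force (low pressure on the right).
Rotating 315° by 90° counterclockwise gives 225° — the wind blows toward the southwest.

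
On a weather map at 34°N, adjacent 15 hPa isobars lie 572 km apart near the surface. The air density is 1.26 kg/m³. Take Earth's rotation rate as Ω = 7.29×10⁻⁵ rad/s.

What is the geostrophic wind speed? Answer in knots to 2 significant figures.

Coriolis parameter at 34°N:
f = 2Ω sin φ = 2 × 7.29×10⁻⁵ × sin 34° = 8.15×10⁻⁵ s⁻¹
Pressure gradient: |∂P/∂n| = 1500 Pa / 572000 m = 2.62×10⁻³ Pa/m
Geostrophic balance (pressure-gradient force = Coriolis force):
V_g = (1/(fρ)) |∂P/∂n| = 2.62×10⁻³ / (8.15×10⁻⁵ × 1.26) = 25.5 m/s
Converting: 25.5 m/s × 1.944 = 50 knots

50 knots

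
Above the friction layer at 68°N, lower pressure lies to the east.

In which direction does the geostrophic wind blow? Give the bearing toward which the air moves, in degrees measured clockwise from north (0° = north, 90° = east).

180°

The pressure-gradient force points toward the east (bearing 090°).
Geostrophic balance: in the Northern Hemisphere the Coriolis force deflects motion to the right, so the geostrophic wind blows 90° to the right of the pressure-gradient force (low pressure on the left).
Rotating 090° by 90° clockwise gives 180° — the wind blows toward the south.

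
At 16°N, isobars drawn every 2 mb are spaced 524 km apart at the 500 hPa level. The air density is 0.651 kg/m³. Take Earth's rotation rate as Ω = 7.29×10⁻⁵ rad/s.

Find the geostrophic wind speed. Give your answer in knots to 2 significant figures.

28 knots

Coriolis parameter at 16°N:
f = 2Ω sin φ = 2 × 7.29×10⁻⁵ × sin 16° = 4.02×10⁻⁵ s⁻¹
Pressure gradient: |∂P/∂n| = 200 Pa / 524000 m = 3.82×10⁻⁴ Pa/m
Geostrophic balance (pressure-gradient force = Coriolis force):
V_g = (1/(fρ)) |∂P/∂n| = 3.82×10⁻⁴ / (4.02×10⁻⁵ × 0.651) = 14.6 m/s
Converting: 14.6 m/s × 1.944 = 28 knots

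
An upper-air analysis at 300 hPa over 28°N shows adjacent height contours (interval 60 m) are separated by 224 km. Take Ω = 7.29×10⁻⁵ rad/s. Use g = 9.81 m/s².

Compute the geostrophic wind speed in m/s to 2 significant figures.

38 m/s

Coriolis parameter at 28°N:
f = 2Ω sin φ = 2 × 7.29×10⁻⁵ × sin 28° = 6.84×10⁻⁵ s⁻¹
Height gradient: |∂Z/∂n| = 60 m / 224000 m = 2.68×10⁻⁴
On a pressure surface, geostrophic balance gives V_g = (g/f)|∂Z/∂n|:
V_g = 9.81 × 2.68×10⁻⁴ / 6.84×10⁻⁵ = 38.4 m/s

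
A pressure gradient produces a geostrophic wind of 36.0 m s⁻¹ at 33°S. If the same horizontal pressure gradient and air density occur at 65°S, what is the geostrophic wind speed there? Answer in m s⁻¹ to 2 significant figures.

With the same pressure gradient and density, V_g ∝ 1/f ∝ 1/sin φ.
V₂ = V₁ · sin φ₁ / sin φ₂ = 36.0 × sin 33° / sin 65°
V₂ = 36.0 × 0.5446/0.9063 = 22 m s⁻¹

22 m s⁻¹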